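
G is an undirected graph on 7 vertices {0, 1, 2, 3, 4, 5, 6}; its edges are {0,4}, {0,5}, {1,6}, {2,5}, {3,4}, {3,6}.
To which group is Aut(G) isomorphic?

the cyclic group of order 2

The degree sequence is [2, 1, 1, 2, 2, 2, 2]; the two degree-1 vertices 1 and 2 are the ends of a path, so G = P_7. The only nontrivial automorphism of a path is the end-to-end reflection, so Aut(G) ≅ Z_2.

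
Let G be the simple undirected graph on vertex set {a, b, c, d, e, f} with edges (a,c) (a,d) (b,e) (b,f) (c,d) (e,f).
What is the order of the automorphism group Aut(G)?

72

G has two connected components, {a, c, d} and {b, e, f}; each is 2-regular, so G = C_3 ⊔ C_3. Aut of a disjoint union of two copies of C_3 is the wreath product D_3 ≀ Z_2, of order 2·6² = 72.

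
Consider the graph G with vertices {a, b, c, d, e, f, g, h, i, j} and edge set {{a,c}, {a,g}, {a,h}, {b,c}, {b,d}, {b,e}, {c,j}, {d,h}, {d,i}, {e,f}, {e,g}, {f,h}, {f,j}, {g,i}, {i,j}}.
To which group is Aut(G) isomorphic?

G is 3-regular on 10 vertices with no triangles and no 4-cycles (girth 5): this is the Petersen graph. It is a classical fact that the Petersen graph has automorphism group S_5 (order 120), arising from its description as the Kneser graph K(5,2).

the symmetric group S_5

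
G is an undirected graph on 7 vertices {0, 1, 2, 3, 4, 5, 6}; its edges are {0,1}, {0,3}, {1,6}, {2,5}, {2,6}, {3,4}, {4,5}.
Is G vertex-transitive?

Yes

G is 2-regular and connected on 7 vertices, i.e. the cycle C_7. C_7 has 7 rotations and 7 reflections, so Aut(C_7) ≅ D_7 of order 14. Under this action every vertex can be carried to every other, so G is vertex-transitive.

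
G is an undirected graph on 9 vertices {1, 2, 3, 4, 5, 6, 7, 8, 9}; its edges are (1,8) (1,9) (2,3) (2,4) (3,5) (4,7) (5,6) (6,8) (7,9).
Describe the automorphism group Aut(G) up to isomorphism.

D_9

G is 2-regular and connected on 9 vertices, i.e. the cycle C_9. C_9 has 9 rotations and 9 reflections, so Aut(C_9) ≅ D_9 of order 18.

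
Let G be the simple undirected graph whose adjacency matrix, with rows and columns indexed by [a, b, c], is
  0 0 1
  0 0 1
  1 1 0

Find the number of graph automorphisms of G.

2

The degree sequence is [1, 1, 2]; the two degree-1 vertices a and b are the ends of a path, so G = P_3. The only nontrivial automorphism of a path is the end-to-end reflection, so Aut(G) ≅ Z_2.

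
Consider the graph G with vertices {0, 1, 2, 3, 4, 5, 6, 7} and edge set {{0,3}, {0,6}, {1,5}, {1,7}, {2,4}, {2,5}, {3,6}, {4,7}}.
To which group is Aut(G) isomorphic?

G has two connected components, {1, 2, 4, 5, 7} and {0, 3, 6}; each is 2-regular, so G = C_5 ⊔ C_3. The components are non-isomorphic (different sizes), so Aut(G) = Aut(C_5) × Aut(C_3) = D_5 × D_3 of order 10·6 = 60.

D_5 × D_3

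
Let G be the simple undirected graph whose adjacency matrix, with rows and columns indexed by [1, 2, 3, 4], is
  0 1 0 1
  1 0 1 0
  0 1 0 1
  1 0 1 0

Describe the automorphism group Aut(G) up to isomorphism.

G is 2-regular and bipartite on 2^2 = 4 vertices with girth 4; it is the hypercube graph Q_2. The symmetry group of the 2-cube is the hyperoctahedral group B_2 = Z_2 ≀ S_2, of order 2^2·2! = 8.

the hyperoctahedral group B_2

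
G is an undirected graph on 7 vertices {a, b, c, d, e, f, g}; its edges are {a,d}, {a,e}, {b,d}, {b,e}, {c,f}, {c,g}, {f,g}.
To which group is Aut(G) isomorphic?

D_4 × D_3

G has two connected components, {a, b, d, e} and {c, f, g}; each is 2-regular, so G = C_4 ⊔ C_3. No automorphism exchanges components of different sizes, hence Aut(G) is the direct product D_4 × D_3, order 48.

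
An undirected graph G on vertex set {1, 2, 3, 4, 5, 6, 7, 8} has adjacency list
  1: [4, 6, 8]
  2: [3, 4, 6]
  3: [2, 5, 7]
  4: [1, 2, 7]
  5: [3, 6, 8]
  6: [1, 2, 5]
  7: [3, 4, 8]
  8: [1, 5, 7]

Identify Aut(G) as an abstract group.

G is 3-regular and bipartite on 2^3 = 8 vertices with girth 4; it is the hypercube graph Q_3. The symmetry group of the 3-cube is the hyperoctahedral group B_3 = Z_2 ≀ S_3, of order 2^3·3! = 48.

Z_2^3 ⋊ S_3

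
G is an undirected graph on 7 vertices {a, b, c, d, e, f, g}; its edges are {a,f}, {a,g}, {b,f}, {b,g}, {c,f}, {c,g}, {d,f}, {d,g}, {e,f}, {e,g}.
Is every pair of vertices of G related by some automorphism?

No

Automorphisms preserve degree, but G has vertices of degree 2 and vertices of degree 5; no automorphism maps one to the other, so G is not vertex-transitive.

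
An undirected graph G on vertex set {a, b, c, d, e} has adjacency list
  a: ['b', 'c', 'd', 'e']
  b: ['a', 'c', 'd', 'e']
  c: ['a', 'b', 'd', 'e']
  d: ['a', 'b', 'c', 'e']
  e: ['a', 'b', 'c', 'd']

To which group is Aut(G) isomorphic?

Every vertex has degree 4, so G is the complete graph K_5. Every bijection on the vertex set is an automorphism of K_5; hence Aut(K_5) ≅ S_5, order 120.

S_5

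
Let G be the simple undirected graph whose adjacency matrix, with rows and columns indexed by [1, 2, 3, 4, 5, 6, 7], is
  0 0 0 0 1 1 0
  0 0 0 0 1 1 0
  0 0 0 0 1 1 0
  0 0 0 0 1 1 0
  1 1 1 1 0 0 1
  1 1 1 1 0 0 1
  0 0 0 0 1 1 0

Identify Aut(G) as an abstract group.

S_2 × S_5

The vertices split by degree into {5, 6} (degree 5) and {1, 2, 3, 4, 7} (degree 2); every edge runs between the two parts, so G is the complete bipartite graph K_{2,5}. The parts have unequal sizes, so no automorphism swaps them; each part is permuted independently, giving S_2 × S_5 of order 2!·5! = 240.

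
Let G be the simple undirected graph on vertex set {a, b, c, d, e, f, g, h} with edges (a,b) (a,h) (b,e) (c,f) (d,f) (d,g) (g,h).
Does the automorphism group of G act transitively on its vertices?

Automorphisms preserve degree, but G has vertices of degree 1 and vertices of degree 2; no automorphism maps one to the other, so G is not vertex-transitive.

No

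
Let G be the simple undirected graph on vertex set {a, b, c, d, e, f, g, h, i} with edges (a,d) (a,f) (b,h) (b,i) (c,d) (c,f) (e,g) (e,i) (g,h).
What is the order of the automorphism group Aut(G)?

80

G has two connected components, {b, e, g, h, i} and {a, c, d, f}; each is 2-regular, so G = C_5 ⊔ C_4. The components are non-isomorphic (different sizes), so Aut(G) = Aut(C_5) × Aut(C_4) = D_5 × D_4 of order 10·8 = 80.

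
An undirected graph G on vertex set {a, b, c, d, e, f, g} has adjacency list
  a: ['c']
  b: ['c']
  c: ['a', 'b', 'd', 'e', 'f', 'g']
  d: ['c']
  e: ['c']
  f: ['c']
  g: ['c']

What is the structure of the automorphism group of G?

S_6

Vertex c has degree 6 and every other vertex has degree 1, so G is the star K_{1,6} with centre c. The 6 leaves are pairwise interchangeable while the centre is fixed, giving Aut(G) = S_6.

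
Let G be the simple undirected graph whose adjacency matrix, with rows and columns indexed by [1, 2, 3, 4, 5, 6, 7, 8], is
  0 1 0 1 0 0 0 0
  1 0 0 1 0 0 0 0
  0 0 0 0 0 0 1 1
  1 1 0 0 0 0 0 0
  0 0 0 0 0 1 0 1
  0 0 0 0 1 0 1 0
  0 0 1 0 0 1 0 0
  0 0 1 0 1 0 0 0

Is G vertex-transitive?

No

G has two connected components, {3, 5, 6, 7, 8} and {1, 2, 4}; each is 2-regular, so G = C_5 ⊔ C_3. The orbit of 1 under Aut(G) is {1, 2, 4}, which does not contain 3, so G is not vertex-transitive.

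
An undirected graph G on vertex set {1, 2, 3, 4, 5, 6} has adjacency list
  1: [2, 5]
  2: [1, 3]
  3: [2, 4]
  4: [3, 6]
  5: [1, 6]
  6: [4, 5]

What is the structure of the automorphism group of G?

G is 2-regular and connected on 6 vertices, i.e. the cycle C_6. The automorphisms of the 6-cycle are exactly the symmetries of a regular 6-gon: the dihedral group D_6, |D_6| = 12.

D_6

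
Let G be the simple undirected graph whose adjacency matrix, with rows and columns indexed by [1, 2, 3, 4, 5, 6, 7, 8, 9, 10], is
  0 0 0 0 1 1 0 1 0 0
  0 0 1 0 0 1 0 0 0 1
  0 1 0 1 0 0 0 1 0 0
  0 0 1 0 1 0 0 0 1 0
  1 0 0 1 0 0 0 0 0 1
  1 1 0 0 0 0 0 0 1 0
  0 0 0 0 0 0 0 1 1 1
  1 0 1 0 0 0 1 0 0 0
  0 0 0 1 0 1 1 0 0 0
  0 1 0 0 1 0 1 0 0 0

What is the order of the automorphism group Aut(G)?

120

G is 3-regular on 10 vertices with no triangles and no 4-cycles (girth 5): this is the Petersen graph. It is a classical fact that the Petersen graph has automorphism group S_5 (order 120), arising from its description as the Kneser graph K(5,2).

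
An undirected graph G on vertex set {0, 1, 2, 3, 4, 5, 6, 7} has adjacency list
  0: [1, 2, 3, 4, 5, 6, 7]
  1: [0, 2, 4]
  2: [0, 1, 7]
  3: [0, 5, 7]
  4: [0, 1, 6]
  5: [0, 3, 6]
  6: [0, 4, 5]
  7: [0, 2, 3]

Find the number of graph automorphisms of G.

14

Vertex 0 is the unique vertex of degree 7; the remaining 7 vertices each have degree 3 and induce a cycle, so G is the wheel on 8 vertices with hub 0. Every automorphism fixes the hub and acts on the rim 7-cycle, so Aut(G) ≅ Aut(C_7) = D_7 of order 14.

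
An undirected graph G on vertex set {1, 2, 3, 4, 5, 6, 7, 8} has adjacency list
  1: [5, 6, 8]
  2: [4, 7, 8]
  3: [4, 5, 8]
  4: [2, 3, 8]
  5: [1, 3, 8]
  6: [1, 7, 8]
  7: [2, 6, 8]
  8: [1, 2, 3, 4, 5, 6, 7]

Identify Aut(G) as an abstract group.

the dihedral group of order 14

Vertex 8 is the unique vertex of degree 7; the remaining 7 vertices each have degree 3 and induce a cycle, so G is the wheel on 8 vertices with hub 8. Every automorphism fixes the hub and acts on the rim 7-cycle, so Aut(G) ≅ Aut(C_7) = D_7 of order 14.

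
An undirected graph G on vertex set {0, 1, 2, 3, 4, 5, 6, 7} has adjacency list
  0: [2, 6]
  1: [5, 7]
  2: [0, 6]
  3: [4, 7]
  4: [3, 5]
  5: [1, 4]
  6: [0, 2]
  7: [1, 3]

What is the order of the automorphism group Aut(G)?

G has two connected components, {1, 3, 4, 5, 7} and {0, 2, 6}; each is 2-regular, so G = C_5 ⊔ C_3. No automorphism exchanges components of different sizes, hence Aut(G) is the direct product D_5 × D_3, order 60.

60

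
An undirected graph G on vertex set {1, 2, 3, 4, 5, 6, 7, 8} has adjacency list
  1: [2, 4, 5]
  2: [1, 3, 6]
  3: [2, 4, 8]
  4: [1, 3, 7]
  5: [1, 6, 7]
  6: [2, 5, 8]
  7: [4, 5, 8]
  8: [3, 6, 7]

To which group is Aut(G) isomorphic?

G is 3-regular and bipartite on 2^3 = 8 vertices with girth 4; it is the hypercube graph Q_3. Aut(Q_3) consists of the signed permutations of the 3 coordinate axes: 3! permutations times 2^3 sign flips, so |Aut| = 2^3·3! = 48.

the hyperoctahedral group B_3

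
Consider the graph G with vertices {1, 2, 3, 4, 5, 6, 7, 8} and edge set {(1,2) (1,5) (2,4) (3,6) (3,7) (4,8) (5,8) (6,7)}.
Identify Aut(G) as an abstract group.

D_3 × D_5

G has two connected components, {1, 2, 4, 5, 8} and {3, 6, 7}; each is 2-regular, so G = C_5 ⊔ C_3. No automorphism exchanges components of different sizes, hence Aut(G) is the direct product D_3 × D_5, order 60.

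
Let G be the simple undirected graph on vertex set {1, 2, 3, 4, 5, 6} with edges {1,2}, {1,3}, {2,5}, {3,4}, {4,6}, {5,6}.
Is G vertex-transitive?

Yes

Every vertex has degree 2 and the graph is connected, so G is the 6-cycle C_6. The automorphisms of the 6-cycle are exactly the symmetries of a regular 6-gon: the dihedral group D_6, |D_6| = 12. Under this action every vertex can be carried to every other, so G is vertex-transitive.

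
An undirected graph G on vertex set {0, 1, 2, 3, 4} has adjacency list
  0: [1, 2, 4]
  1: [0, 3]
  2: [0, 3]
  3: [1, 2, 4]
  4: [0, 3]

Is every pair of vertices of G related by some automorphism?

Automorphisms preserve degree, but G has vertices of degree 2 and vertices of degree 3; no automorphism maps one to the other, so G is not vertex-transitive.

No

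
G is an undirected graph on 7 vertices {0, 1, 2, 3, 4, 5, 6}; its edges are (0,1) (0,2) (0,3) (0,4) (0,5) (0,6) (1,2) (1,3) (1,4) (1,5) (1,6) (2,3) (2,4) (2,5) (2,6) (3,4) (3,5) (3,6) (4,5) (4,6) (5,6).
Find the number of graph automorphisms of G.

Every vertex has degree 6, so G is the complete graph K_7. Every bijection on the vertex set is an automorphism of K_7; hence Aut(K_7) ≅ S_7, order 5040.

5040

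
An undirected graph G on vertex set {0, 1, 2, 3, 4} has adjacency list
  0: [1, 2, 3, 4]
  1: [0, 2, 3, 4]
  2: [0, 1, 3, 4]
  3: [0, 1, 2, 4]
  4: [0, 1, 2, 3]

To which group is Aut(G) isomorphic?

All 5 vertices are pairwise adjacent: G = K_5. Every bijection on the vertex set is an automorphism of K_5; hence Aut(K_5) ≅ S_5, order 120.

S_5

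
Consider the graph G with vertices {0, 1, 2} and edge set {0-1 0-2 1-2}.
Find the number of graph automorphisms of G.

6

Every vertex has degree 2, so G is the complete graph K_3. Every bijection on the vertex set is an automorphism of K_3; hence Aut(K_3) ≅ S_3, order 6.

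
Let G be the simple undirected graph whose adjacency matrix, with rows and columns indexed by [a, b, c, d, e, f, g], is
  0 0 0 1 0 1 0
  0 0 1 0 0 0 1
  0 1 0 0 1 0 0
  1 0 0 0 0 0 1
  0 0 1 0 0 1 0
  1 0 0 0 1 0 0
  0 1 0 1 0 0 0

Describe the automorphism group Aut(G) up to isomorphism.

G is 2-regular and connected on 7 vertices, i.e. the cycle C_7. C_7 has 7 rotations and 7 reflections, so Aut(C_7) ≅ D_7 of order 14.

D_7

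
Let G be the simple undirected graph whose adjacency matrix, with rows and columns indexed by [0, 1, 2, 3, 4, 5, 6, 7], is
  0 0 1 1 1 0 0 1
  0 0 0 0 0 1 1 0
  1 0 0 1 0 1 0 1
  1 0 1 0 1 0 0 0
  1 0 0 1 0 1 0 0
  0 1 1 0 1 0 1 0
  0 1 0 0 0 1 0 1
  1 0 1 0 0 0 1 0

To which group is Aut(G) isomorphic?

The degree sequence is [4, 2, 4, 3, 3, 4, 3, 3]. Checking the degree-preserving permutations of the vertex set shows that none except the identity preserves every edge, so Aut(G) is trivial.

the trivial group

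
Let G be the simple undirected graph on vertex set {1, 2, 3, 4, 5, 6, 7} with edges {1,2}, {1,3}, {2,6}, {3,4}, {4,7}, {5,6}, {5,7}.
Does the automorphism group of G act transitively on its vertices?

Yes

Every vertex has degree 2 and the graph is connected, so G is the 7-cycle C_7. C_7 has 7 rotations and 7 reflections, so Aut(C_7) ≅ D_7 of order 14. This group acts transitively on the 7 vertices.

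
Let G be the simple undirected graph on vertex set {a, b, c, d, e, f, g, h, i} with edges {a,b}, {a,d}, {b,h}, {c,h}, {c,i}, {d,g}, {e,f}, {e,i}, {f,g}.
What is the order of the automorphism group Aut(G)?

18

G is 2-regular and connected on 9 vertices, i.e. the cycle C_9. C_9 has 9 rotations and 9 reflections, so Aut(C_9) ≅ D_9 of order 18.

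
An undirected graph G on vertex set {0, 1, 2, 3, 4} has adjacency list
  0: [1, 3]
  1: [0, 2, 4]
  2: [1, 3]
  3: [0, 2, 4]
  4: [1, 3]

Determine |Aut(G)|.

12

The vertices split by degree into {1, 3} (degree 3) and {0, 2, 4} (degree 2); every edge runs between the two parts, so G is the complete bipartite graph K_{2,3}. Automorphisms preserve the bipartition setwise (since the parts differ in size) and act as S_3 × S_2 within it; |Aut| = 12.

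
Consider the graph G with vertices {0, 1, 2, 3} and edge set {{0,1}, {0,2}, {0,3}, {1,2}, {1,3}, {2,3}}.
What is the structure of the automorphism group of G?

All 4 vertices are pairwise adjacent: G = K_4. Any permutation of the 4 vertices preserves K_4, so Aut(K_4) = S_4 of order 4! = 24.

S_4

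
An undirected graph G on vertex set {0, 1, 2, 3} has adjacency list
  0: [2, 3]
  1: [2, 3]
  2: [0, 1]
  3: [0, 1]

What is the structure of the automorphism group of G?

G is 2-regular and connected on 4 vertices, i.e. the cycle C_4. The automorphisms of the 4-cycle are exactly the symmetries of a regular 4-gon: the dihedral group D_4, |D_4| = 8.

the dihedral group of order 8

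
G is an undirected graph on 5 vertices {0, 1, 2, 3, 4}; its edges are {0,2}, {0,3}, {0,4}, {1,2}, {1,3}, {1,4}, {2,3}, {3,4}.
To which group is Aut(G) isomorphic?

Vertex 3 is the unique vertex of degree 4; the remaining 4 vertices each have degree 3 and induce a cycle, so G is the wheel on 5 vertices with hub 3. With the hub fixed, the remaining symmetry is that of the rim cycle C_4, giving the dihedral group D_4.

D_4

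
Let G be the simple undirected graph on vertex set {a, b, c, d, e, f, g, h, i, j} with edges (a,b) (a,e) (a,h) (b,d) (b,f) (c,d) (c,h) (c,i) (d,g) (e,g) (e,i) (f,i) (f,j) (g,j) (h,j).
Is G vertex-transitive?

Yes

G is 3-regular on 10 vertices with no triangles and no 4-cycles (girth 5): this is the Petersen graph. Viewing the Petersen graph as the Kneser graph K(5,2) — vertices are 2-subsets of {1,…,5}, edges join disjoint pairs — its automorphisms are exactly the permutations of the 5-element set, so Aut ≅ S_5 of order 120. This group acts transitively on the 10 vertices.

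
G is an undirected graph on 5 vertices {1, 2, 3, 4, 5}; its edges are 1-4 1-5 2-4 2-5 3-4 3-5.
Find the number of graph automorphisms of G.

12

The vertices split by degree into {4, 5} (degree 3) and {1, 2, 3} (degree 2); every edge runs between the two parts, so G is the complete bipartite graph K_{2,3}. Automorphisms preserve the bipartition setwise (since the parts differ in size) and act as S_2 × S_3 within it; |Aut| = 12.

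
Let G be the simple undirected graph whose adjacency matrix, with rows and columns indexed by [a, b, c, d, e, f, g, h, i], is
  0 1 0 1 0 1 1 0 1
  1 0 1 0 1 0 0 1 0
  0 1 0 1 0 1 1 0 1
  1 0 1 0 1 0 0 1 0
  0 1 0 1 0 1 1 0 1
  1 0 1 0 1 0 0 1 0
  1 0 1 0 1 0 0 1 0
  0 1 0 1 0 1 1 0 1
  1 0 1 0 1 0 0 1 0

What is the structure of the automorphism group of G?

The vertices split by degree into {a, c, e, h} (degree 5) and {b, d, f, g, i} (degree 4); every edge runs between the two parts, so G is the complete bipartite graph K_{4,5}. Automorphisms preserve the bipartition setwise (since the parts differ in size) and act as S_4 × S_5 within it; |Aut| = 2880.

S_4 × S_5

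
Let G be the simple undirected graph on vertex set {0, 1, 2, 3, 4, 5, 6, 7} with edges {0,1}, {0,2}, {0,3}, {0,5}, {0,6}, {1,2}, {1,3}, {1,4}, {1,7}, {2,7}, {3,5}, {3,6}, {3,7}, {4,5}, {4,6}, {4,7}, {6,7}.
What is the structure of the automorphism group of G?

The degree sequence is [5, 5, 3, 5, 4, 3, 4, 5]. Checking the degree-preserving permutations of the vertex set shows that none except the identity preserves every edge, so Aut(G) is trivial.

the trivial group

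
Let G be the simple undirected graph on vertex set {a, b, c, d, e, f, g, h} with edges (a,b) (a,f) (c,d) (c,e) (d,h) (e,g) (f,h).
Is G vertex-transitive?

No

Automorphisms preserve degree, but G has vertices of degree 1 and vertices of degree 2; no automorphism maps one to the other, so G is not vertex-transitive.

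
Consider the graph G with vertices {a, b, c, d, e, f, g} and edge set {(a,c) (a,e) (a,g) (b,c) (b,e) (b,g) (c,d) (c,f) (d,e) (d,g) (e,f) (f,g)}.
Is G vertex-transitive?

Automorphisms preserve degree, but G has vertices of degree 3 and vertices of degree 4; no automorphism maps one to the other, so G is not vertex-transitive.

No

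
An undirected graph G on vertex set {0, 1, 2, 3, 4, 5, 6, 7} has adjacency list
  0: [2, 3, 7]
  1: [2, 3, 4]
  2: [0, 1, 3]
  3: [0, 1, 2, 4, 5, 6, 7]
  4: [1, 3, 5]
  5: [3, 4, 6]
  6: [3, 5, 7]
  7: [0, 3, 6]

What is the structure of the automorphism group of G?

Vertex 3 is the unique vertex of degree 7; the remaining 7 vertices each have degree 3 and induce a cycle, so G is the wheel on 8 vertices with hub 3. Every automorphism fixes the hub and acts on the rim 7-cycle, so Aut(G) ≅ Aut(C_7) = D_7 of order 14.

D_7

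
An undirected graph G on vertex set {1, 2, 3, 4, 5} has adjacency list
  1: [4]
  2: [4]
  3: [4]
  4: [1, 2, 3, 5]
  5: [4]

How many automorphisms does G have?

24

Vertex 4 has degree 4 and every other vertex has degree 1, so G is the star K_{1,4} with centre 4. Any automorphism fixes the centre and permutes the 4 leaves freely, so Aut(G) ≅ S_4 of order 4! = 24.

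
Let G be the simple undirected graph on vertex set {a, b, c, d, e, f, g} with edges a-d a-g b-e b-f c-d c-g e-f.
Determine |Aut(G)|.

48

G has two connected components, {a, c, d, g} and {b, e, f}; each is 2-regular, so G = C_4 ⊔ C_3. No automorphism exchanges components of different sizes, hence Aut(G) is the direct product D_3 × D_4, order 48.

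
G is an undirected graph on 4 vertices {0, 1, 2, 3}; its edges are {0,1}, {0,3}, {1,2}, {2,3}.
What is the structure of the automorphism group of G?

G is 2-regular and bipartite on 2^2 = 4 vertices with girth 4; it is the hypercube graph Q_2. The symmetry group of the 2-cube is the hyperoctahedral group B_2 = Z_2 ≀ S_2, of order 2^2·2! = 8.

the hyperoctahedral group B_2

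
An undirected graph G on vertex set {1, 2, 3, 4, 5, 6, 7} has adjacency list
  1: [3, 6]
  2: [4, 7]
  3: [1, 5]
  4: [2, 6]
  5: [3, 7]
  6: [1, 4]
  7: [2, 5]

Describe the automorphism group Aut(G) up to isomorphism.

Every vertex has degree 2 and the graph is connected, so G is the 7-cycle C_7. C_7 has 7 rotations and 7 reflections, so Aut(C_7) ≅ D_7 of order 14.

the dihedral group of order 14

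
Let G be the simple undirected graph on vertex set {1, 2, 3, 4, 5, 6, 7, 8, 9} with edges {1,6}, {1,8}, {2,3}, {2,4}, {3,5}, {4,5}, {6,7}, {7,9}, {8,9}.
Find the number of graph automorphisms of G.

80

G has two connected components, {1, 6, 7, 8, 9} and {2, 3, 4, 5}; each is 2-regular, so G = C_5 ⊔ C_4. No automorphism exchanges components of different sizes, hence Aut(G) is the direct product D_5 × D_4, order 80.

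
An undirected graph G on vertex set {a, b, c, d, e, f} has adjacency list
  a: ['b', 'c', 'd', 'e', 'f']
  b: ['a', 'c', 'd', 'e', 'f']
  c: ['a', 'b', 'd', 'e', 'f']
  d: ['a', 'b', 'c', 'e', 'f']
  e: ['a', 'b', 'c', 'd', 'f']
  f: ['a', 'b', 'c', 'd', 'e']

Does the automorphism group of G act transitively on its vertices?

Yes

All 6 vertices are pairwise adjacent: G = K_6. Every bijection on the vertex set is an automorphism of K_6; hence Aut(K_6) ≅ S_6, order 720. This group acts transitively on the 6 vertices.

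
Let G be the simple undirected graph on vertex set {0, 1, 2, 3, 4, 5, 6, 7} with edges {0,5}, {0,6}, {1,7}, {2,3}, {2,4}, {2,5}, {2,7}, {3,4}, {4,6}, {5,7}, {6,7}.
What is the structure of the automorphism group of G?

The degree sequence is [2, 1, 4, 2, 3, 3, 3, 4]. Checking the degree-preserving permutations of the vertex set shows that none except the identity preserves every edge, so Aut(G) is trivial.

{e}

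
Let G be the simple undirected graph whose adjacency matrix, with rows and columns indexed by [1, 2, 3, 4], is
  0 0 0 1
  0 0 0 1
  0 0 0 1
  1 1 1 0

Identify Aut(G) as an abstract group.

Vertex 4 has degree 3 and every other vertex has degree 1, so G is the star K_{1,3} with centre 4. Any automorphism fixes the centre and permutes the 3 leaves freely, so Aut(G) ≅ S_3 of order 3! = 6.

S_3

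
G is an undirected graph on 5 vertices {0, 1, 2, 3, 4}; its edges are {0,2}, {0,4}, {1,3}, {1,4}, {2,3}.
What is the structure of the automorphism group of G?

D_5

Every vertex has degree 2 and the graph is connected, so G is the 5-cycle C_5. C_5 has 5 rotations and 5 reflections, so Aut(C_5) ≅ D_5 of order 10.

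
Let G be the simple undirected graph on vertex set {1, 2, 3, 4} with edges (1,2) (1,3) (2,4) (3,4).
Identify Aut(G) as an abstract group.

S_2 ≀ Z_2

G is 2-regular and bipartite with parts {2, 3} and {1, 4} (each part is independent and every cross-pair is an edge), so G = K_{2,2}. Each part can be permuted independently (S_2 × S_2) and the two equal-size parts can also be swapped, giving (S_2 × S_2) ⋊ Z_2 of order 2·(2!)² = 8.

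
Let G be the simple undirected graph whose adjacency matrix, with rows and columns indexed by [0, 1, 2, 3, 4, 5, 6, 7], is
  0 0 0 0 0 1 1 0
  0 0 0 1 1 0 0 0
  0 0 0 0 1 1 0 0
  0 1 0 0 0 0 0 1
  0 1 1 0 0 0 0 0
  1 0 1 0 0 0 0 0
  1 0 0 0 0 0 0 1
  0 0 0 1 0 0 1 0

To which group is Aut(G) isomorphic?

the dihedral group of order 16

G is 2-regular and connected on 8 vertices, i.e. the cycle C_8. C_8 has 8 rotations and 8 reflections, so Aut(C_8) ≅ D_8 of order 16.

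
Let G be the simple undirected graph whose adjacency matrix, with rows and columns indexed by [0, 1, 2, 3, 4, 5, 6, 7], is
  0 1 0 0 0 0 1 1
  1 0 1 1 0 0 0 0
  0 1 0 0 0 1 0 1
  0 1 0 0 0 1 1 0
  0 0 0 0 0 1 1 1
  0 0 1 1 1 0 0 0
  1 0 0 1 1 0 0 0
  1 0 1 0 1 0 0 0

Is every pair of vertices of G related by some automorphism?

Yes

G is 3-regular and bipartite on 2^3 = 8 vertices with girth 4; it is the hypercube graph Q_3. The symmetry group of the 3-cube is the hyperoctahedral group B_3 = Z_2 ≀ S_3, of order 2^3·3! = 48. Under this action every vertex can be carried to every other, so G is vertex-transitive.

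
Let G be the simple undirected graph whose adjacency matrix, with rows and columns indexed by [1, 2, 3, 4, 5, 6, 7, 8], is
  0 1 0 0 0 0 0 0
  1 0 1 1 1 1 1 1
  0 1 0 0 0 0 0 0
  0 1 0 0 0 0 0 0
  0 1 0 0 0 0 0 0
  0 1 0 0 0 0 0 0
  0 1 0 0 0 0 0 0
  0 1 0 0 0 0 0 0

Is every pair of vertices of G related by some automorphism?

Vertex 2 is the only vertex of degree 7, so every automorphism fixes it; G is not vertex-transitive.

No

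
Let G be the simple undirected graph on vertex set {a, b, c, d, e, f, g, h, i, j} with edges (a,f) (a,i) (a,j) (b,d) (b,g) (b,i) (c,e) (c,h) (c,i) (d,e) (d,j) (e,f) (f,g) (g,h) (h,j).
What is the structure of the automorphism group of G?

the symmetric group S_5

G is 3-regular on 10 vertices with no triangles and no 4-cycles (girth 5): this is the Petersen graph. Viewing the Petersen graph as the Kneser graph K(5,2) — vertices are 2-subsets of {1,…,5}, edges join disjoint pairs — its automorphisms are exactly the permutations of the 5-element set, so Aut ≅ S_5 of order 120.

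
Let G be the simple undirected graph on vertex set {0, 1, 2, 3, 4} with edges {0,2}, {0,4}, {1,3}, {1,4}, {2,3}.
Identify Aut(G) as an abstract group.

Every vertex has degree 2 and the graph is connected, so G is the 5-cycle C_5. C_5 has 5 rotations and 5 reflections, so Aut(C_5) ≅ D_5 of order 10.

D_5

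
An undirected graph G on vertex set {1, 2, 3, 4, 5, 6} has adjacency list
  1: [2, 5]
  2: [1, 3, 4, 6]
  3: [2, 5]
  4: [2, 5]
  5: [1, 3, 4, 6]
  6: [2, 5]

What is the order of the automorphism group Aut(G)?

The vertices split by degree into {2, 5} (degree 4) and {1, 3, 4, 6} (degree 2); every edge runs between the two parts, so G is the complete bipartite graph K_{2,4}. Automorphisms preserve the bipartition setwise (since the parts differ in size) and act as S_4 × S_2 within it; |Aut| = 48.

48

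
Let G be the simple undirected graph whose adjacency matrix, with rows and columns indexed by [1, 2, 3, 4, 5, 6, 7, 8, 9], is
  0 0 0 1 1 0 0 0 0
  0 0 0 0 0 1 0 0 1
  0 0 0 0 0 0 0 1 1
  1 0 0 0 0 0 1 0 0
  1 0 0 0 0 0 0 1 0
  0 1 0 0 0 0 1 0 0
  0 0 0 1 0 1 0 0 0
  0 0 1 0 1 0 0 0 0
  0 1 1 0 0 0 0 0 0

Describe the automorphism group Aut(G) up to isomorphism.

Every vertex has degree 2 and the graph is connected, so G is the 9-cycle C_9. The automorphisms of the 9-cycle are exactly the symmetries of a regular 9-gon: the dihedral group D_9, |D_9| = 18.

D_9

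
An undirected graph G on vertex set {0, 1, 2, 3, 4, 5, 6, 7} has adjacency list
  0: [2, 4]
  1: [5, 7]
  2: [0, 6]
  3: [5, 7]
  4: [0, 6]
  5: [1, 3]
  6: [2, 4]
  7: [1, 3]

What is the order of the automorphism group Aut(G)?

G has two connected components, {0, 2, 4, 6} and {1, 3, 5, 7}; each is 2-regular, so G = C_4 ⊔ C_4. With two isomorphic components, Aut(G) = Aut(C_4) ≀ S_2 = (D_4 × D_4) ⋊ Z_2: permute each cycle by D_4, then optionally swap the two cycles. Order 2·(2·4)² = 128.

128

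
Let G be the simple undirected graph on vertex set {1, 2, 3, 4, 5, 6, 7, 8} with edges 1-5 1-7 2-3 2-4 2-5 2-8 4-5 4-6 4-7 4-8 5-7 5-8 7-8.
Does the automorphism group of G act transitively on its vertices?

No

Vertex 1 is the only vertex of degree 2, so every automorphism fixes it; G is not vertex-transitive.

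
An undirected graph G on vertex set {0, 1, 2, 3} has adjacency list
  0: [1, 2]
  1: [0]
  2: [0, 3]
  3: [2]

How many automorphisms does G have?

2

The degree sequence is [2, 1, 2, 1]; the two degree-1 vertices 1 and 3 are the ends of a path, so G = P_4. A path has exactly one nontrivial symmetry — reversal — giving Aut(G) of order 2.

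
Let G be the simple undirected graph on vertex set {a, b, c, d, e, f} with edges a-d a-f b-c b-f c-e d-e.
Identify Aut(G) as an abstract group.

the dihedral group of order 12

Every vertex has degree 2 and the graph is connected, so G is the 6-cycle C_6. C_6 has 6 rotations and 6 reflections, so Aut(C_6) ≅ D_6 of order 12.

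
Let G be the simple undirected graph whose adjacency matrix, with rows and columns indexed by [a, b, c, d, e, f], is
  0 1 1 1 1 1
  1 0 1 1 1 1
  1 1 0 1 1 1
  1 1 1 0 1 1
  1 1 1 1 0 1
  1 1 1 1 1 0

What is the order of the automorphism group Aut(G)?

720

All 6 vertices are pairwise adjacent: G = K_6. Every bijection on the vertex set is an automorphism of K_6; hence Aut(K_6) ≅ S_6, order 720.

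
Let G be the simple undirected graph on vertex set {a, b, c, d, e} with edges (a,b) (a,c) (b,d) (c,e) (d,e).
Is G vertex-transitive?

Yes

G is 2-regular and connected on 5 vertices, i.e. the cycle C_5. The automorphisms of the 5-cycle are exactly the symmetries of a regular 5-gon: the dihedral group D_5, |D_5| = 10. This group acts transitively on the 5 vertices.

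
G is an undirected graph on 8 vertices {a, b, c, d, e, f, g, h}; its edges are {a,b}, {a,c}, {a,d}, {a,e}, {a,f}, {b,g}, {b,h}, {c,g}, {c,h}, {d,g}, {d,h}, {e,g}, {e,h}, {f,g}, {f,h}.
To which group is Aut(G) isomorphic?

S_3 × S_5

The vertices split by degree into {a, g, h} (degree 5) and {b, c, d, e, f} (degree 3); every edge runs between the two parts, so G is the complete bipartite graph K_{3,5}. The parts have unequal sizes, so no automorphism swaps them; each part is permuted independently, giving S_3 × S_5 of order 3!·5! = 720.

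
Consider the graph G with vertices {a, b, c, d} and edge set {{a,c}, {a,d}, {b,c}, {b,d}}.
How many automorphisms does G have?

G is 2-regular and bipartite with parts {c, d} and {a, b} (each part is independent and every cross-pair is an edge), so G = K_{2,2}. Aut(K_{2,2}) is the wreath product S_2 ≀ Z_2: permute within each part, then optionally swap the parts; |Aut| = 2·(2!)² = 8.

8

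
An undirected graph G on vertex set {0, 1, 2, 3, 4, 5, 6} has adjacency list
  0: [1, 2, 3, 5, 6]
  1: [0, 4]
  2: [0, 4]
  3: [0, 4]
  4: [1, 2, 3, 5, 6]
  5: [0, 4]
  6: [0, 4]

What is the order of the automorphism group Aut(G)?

The vertices split by degree into {0, 4} (degree 5) and {1, 2, 3, 5, 6} (degree 2); every edge runs between the two parts, so G is the complete bipartite graph K_{2,5}. The parts have unequal sizes, so no automorphism swaps them; each part is permuted independently, giving S_2 × S_5 of order 2!·5! = 240.

240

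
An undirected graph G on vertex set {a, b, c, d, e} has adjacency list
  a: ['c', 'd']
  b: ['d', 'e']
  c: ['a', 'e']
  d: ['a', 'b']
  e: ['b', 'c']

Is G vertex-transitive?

Yes

G is 2-regular and connected on 5 vertices, i.e. the cycle C_5. The automorphisms of the 5-cycle are exactly the symmetries of a regular 5-gon: the dihedral group D_5, |D_5| = 10. This group acts transitively on the 5 vertices.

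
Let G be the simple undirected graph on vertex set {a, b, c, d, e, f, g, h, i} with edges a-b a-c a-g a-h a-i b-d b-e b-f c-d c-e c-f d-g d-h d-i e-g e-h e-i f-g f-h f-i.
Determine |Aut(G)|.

The vertices split by degree into {a, d, e, f} (degree 5) and {b, c, g, h, i} (degree 4); every edge runs between the two parts, so G is the complete bipartite graph K_{4,5}. The parts have unequal sizes, so no automorphism swaps them; each part is permuted independently, giving S_5 × S_4 of order 5!·4! = 2880.

2880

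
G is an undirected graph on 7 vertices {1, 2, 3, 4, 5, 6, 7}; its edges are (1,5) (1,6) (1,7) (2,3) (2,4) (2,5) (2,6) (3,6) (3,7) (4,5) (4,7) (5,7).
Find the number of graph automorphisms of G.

The degree sequence is [3, 4, 3, 3, 4, 3, 4]. Checking the degree-preserving permutations of the vertex set shows that none except the identity preserves every edge, so Aut(G) is trivial.

1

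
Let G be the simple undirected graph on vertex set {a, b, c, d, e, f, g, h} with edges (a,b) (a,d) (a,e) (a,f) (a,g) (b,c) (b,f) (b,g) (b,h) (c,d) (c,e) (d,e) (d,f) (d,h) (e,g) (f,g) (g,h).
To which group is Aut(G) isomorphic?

1

Degrees alone do not determine every vertex (e.g. a and b both have degree 5), but their neighbour-degree multisets differ: N(a) has degrees [4, 4, 5, 5, 5] while N(b) has degrees [3, 3, 4, 5, 5]. Repeating this refinement separates all vertices, so the only automorphism is the identity.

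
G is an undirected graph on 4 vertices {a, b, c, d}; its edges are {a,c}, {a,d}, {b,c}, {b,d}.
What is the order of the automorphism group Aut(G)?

G is 2-regular and bipartite on 2^2 = 4 vertices with girth 4; it is the hypercube graph Q_2. Aut(Q_2) consists of the signed permutations of the 2 coordinate axes: 2! permutations times 2^2 sign flips, so |Aut| = 2^2·2! = 8.

8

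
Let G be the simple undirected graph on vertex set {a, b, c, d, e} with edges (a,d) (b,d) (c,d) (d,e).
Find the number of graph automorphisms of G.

24

Vertex d has degree 4 and every other vertex has degree 1, so G is the star K_{1,4} with centre d. The 4 leaves are pairwise interchangeable while the centre is fixed, giving Aut(G) = S_4.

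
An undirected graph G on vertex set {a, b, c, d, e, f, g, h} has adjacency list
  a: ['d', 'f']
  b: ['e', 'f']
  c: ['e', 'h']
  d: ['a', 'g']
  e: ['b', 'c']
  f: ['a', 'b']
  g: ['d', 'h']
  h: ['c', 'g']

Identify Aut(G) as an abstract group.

D_8

G is 2-regular and connected on 8 vertices, i.e. the cycle C_8. The automorphisms of the 8-cycle are exactly the symmetries of a regular 8-gon: the dihedral group D_8, |D_8| = 16.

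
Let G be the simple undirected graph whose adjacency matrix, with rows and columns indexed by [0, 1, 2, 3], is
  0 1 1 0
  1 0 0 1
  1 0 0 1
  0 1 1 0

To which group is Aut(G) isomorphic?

G is 2-regular and bipartite with parts {0, 3} and {1, 2} (each part is independent and every cross-pair is an edge), so G = K_{2,2}. Each part can be permuted independently (S_2 × S_2) and the two equal-size parts can also be swapped, giving (S_2 × S_2) ⋊ Z_2 of order 2·(2!)² = 8.

(S_2 × S_2) ⋊ Z_2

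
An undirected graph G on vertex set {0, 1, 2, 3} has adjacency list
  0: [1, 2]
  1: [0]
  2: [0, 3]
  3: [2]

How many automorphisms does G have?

The degree sequence is [2, 1, 2, 1]; the two degree-1 vertices 1 and 3 are the ends of a path, so G = P_4. A path has exactly one nontrivial symmetry — reversal — giving Aut(G) of order 2.

2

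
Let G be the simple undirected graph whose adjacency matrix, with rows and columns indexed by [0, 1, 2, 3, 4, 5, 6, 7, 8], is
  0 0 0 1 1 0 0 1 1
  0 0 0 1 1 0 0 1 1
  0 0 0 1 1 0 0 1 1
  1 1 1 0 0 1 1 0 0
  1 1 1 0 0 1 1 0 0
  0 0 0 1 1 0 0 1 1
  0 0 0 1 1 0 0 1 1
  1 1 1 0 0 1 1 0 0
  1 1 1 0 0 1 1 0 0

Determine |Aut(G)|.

2880

The vertices split by degree into {3, 4, 7, 8} (degree 5) and {0, 1, 2, 5, 6} (degree 4); every edge runs between the two parts, so G is the complete bipartite graph K_{4,5}. The parts have unequal sizes, so no automorphism swaps them; each part is permuted independently, giving S_4 × S_5 of order 4!·5! = 2880.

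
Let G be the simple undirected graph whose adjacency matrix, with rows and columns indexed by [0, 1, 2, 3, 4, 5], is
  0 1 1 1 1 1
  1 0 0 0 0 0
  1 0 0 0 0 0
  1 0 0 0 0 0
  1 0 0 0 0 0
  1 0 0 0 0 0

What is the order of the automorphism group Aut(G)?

Vertex 0 has degree 5 and every other vertex has degree 1, so G is the star K_{1,5} with centre 0. Any automorphism fixes the centre and permutes the 5 leaves freely, so Aut(G) ≅ S_5 of order 5! = 120.

120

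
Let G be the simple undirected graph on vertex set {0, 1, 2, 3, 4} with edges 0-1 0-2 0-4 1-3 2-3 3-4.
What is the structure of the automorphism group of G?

The vertices split by degree into {0, 3} (degree 3) and {1, 2, 4} (degree 2); every edge runs between the two parts, so G is the complete bipartite graph K_{2,3}. Automorphisms preserve the bipartition setwise (since the parts differ in size) and act as S_3 × S_2 within it; |Aut| = 12.

S_3 × S_2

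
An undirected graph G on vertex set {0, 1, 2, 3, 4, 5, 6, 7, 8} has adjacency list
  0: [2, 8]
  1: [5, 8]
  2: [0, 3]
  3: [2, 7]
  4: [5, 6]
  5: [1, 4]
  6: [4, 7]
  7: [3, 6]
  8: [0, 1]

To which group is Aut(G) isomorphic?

Every vertex has degree 2 and the graph is connected, so G is the 9-cycle C_9. The automorphisms of the 9-cycle are exactly the symmetries of a regular 9-gon: the dihedral group D_9, |D_9| = 18.

the dihedral group of order 18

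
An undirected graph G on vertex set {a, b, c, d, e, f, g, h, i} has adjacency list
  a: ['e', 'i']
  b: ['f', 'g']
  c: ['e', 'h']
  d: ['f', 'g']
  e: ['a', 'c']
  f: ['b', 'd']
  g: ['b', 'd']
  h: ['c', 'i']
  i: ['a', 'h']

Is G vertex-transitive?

No

G has two connected components, {a, c, e, h, i} and {b, d, f, g}; each is 2-regular, so G = C_5 ⊔ C_4. The orbit of a under Aut(G) is {a, c, e, h, i}, which does not contain b, so G is not vertex-transitive.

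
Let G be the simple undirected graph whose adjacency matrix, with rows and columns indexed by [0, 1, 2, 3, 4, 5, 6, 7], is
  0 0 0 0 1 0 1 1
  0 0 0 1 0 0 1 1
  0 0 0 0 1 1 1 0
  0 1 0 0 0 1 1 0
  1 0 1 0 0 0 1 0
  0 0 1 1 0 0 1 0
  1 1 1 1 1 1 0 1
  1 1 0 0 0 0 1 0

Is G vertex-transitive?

No

Vertex 6 is the only vertex of degree 7, so every automorphism fixes it; G is not vertex-transitive.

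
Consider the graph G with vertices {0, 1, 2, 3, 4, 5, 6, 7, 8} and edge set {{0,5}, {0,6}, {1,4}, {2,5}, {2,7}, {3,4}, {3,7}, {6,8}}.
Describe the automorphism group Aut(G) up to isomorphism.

Z_2

The degree sequence is [2, 1, 2, 2, 2, 2, 2, 2, 1]; the two degree-1 vertices 1 and 8 are the ends of a path, so G = P_9. A path has exactly one nontrivial symmetry — reversal — giving Aut(G) of order 2.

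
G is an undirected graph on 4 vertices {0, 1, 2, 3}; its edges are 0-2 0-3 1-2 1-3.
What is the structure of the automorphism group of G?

G is 2-regular and bipartite on 2^2 = 4 vertices with girth 4; it is the hypercube graph Q_2. Aut(Q_2) consists of the signed permutations of the 2 coordinate axes: 2! permutations times 2^2 sign flips, so |Aut| = 2^2·2! = 8.

Z_2^2 ⋊ S_2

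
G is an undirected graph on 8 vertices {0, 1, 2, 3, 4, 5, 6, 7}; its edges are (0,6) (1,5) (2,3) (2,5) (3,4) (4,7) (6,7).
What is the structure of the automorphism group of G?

The degree sequence is [1, 1, 2, 2, 2, 2, 2, 2]; the two degree-1 vertices 0 and 1 are the ends of a path, so G = P_8. A path has exactly one nontrivial symmetry — reversal — giving Aut(G) of order 2.

Z_2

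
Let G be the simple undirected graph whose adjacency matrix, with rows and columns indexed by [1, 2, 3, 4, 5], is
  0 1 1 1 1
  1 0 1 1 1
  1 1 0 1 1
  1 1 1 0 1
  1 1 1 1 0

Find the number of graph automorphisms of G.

Every vertex has degree 4, so G is the complete graph K_5. Any permutation of the 5 vertices preserves K_5, so Aut(K_5) = S_5 of order 5! = 120.

120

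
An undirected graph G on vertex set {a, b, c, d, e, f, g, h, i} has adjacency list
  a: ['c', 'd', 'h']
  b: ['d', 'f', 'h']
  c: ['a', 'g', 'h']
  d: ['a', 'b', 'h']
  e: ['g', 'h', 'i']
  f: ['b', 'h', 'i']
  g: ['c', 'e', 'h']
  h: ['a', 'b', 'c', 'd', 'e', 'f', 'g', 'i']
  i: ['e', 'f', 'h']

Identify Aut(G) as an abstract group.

Vertex h is the unique vertex of degree 8; the remaining 8 vertices each have degree 3 and induce a cycle, so G is the wheel on 9 vertices with hub h. Every automorphism fixes the hub and acts on the rim 8-cycle, so Aut(G) ≅ Aut(C_8) = D_8 of order 16.

D_8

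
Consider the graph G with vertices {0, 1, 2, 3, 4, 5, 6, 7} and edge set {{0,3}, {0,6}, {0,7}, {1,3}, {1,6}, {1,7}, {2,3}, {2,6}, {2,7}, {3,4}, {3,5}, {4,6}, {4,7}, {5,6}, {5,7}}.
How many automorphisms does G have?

720

The vertices split by degree into {3, 6, 7} (degree 5) and {0, 1, 2, 4, 5} (degree 3); every edge runs between the two parts, so G is the complete bipartite graph K_{3,5}. Automorphisms preserve the bipartition setwise (since the parts differ in size) and act as S_3 × S_5 within it; |Aut| = 720.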